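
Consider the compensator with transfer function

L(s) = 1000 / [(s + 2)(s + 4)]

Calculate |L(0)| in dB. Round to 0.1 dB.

41.9 dB

L(0) = 1000 / (2·4) = 125
20 log₁₀(125) ≈ 41.94 dB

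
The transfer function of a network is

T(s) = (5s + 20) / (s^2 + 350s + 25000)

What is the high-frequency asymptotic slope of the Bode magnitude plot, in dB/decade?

-20 dB/decade

Each pole contributes −20 dB/decade at high frequency; each zero contributes +20 dB/decade.
Net: 1 zero(s) − 2 pole(s) → -20 dB/decade.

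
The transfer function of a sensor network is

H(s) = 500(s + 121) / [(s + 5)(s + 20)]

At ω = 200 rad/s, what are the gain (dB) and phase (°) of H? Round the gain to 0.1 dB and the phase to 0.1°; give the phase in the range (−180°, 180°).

At s = jω = j200:
zero (s+121): 121 + j200 → |·| = √(121²+200²) = √54641 ≈ 233.75, ∠ = arctan(200/121) ≈ 58.83°
pole (s+5): 5 + j200 → |·| = √(5²+200²) = √40025 ≈ 200.06, ∠ = arctan(200/5) ≈ 88.57°
pole (s+20): 20 + j200 → |·| = √(20²+200²) = √40400 ≈ 201, ∠ = arctan(200/20) ≈ 84.29°
|H| = 500 · 233.75 / 40212 ≈ 2.9065
Gain = 20 log₁₀(2.9065) ≈ 9.27 dB
∠H = 58.83° − 172.86° = -114.03°

9.3 dB, -114.0°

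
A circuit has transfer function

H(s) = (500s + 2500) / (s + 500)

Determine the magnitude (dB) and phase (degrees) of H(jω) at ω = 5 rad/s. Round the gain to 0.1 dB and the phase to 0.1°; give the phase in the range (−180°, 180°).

17.0 dB, 44.4°

Substitute s = j5:
Numerator: 500(j5) + 2500 = 2500 + j2500
Denominator: (j5) + 500 = 500 + j5
|N| = √(2500² + 2500²) ≈ 3535.5, ∠N ≈ 45.00°
|D| = √(500² + 5²) ≈ 500.02, ∠D ≈ 0.57°
|H| = 3535.5 / 500.02 ≈ 7.0707
Gain = 20 log₁₀(7.0707) ≈ 16.99 dB
∠H = 45.00° − 0.57° = 44.43°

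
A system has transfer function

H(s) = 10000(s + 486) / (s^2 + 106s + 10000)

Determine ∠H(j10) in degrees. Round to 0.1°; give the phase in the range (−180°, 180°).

At s = jω = j10:
zero (s+486): 486 + j10 → |·| = √(486²+10²) = √236296 ≈ 486.1, ∠ = arctan(10/486) ≈ 1.18°
quadratic: (j10)² + 106·j10 + 10000 = 9900 + j1060 → |·| ≈ 9956.6, ∠ ≈ 6.11°
∠H = 1.18° − 6.11° = -4.93°

-4.9°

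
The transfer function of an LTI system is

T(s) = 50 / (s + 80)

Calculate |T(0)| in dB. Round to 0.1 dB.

T(0) = 50 / (80) = 0.625
20 log₁₀(0.625) ≈ -4.08 dB

-4.1 dB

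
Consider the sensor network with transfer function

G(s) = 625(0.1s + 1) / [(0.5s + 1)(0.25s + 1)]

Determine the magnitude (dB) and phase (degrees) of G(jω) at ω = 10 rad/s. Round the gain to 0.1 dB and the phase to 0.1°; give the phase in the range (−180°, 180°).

36.2 dB, -101.9°

At ω = 10 rad/s:
zero (1 + j10·0.1) = 1 + j1 → |·| ≈ 1.4142, ∠ ≈ 45.00°
pole (1 + j10·0.5) = 1 + j5 → |·| ≈ 5.099, ∠ ≈ 78.69°
pole (1 + j10·0.25) = 1 + j2.5 → |·| ≈ 2.6926, ∠ ≈ 68.20°
|G| = 625 · 1.4142 / (5.099 · 2.6926) ≈ 64.377
Gain = 20 log₁₀(64.377) ≈ 36.17 dB
∠G = (45.00°) − (78.69° + 68.20°) = -101.89°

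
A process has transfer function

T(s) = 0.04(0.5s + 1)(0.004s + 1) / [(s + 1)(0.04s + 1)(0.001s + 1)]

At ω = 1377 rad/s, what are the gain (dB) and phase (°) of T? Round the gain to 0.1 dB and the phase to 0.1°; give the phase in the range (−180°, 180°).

At ω = 1377 rad/s:
zero (1 + j1377·0.5) = 1 + j688.5 → |·| ≈ 688.5, ∠ ≈ 89.92°
zero (1 + j1377·0.004) = 1 + j5.508 → |·| ≈ 5.598, ∠ ≈ 79.71°
pole (1 + j1377·1) = 1 + j1377 → |·| ≈ 1377, ∠ ≈ 89.96°
pole (1 + j1377·0.04) = 1 + j55.08 → |·| ≈ 55.089, ∠ ≈ 88.96°
pole (1 + j1377·0.001) = 1 + j1.377 → |·| ≈ 1.7018, ∠ ≈ 54.01°
|T| = 0.04 · 688.5 · 5.598 / (1377 · 55.089 · 1.7018) ≈ 0.0011942
Gain = 20 log₁₀(0.0011942) ≈ -58.46 dB
∠T = (89.92° + 79.71°) − (89.96° + 88.96° + 54.01°) = -63.30°

-58.5 dB, -63.3°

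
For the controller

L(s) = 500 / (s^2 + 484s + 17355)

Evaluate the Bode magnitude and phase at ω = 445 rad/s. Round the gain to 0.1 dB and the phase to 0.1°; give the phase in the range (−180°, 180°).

-55.0 dB, -130.0°

Substitute s = j445:
Numerator: 500 = 500 + j0
Denominator: (j445)^2 + 484(j445) + 17355 = -180670 + j215380
|N| = √(500² + 0²) ≈ 500, ∠N ≈ 0.00°
|D| = √(180670² + 215380²) ≈ 2.8112e+05, ∠D ≈ 129.99°
|L| = 500 / 2.8112e+05 ≈ 0.0017786
Gain = 20 log₁₀(0.0017786) ≈ -55.00 dB
∠L = 0.00° − 129.99° = -129.99°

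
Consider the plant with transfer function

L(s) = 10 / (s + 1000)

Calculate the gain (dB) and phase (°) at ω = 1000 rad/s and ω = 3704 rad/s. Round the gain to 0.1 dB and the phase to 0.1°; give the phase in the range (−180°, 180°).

ω = 1000: -43.0 dB, -45.0°; ω = 3704: -51.7 dB, -74.9°

At s = jω = j1000:
pole (s+1000): 1000 + j1000 → |·| = √(1000²+1000²) = √2000000 ≈ 1414.2, ∠ = arctan(1000/1000) ≈ 45.00°
|L| = 10 / 1414.2 ≈ 0.0070711
Gain = 20 log₁₀(0.0070711) ≈ -43.01 dB
∠L = 0.00° − 45.00° = -45.00°

At s = jω = j3704:
pole (s+1000): 1000 + j3704 → |·| = √(1000²+3704²) = √14719616 ≈ 3836.6, ∠ = arctan(3704/1000) ≈ 74.89°
|L| = 10 / 3836.6 ≈ 0.0026065
Gain = 20 log₁₀(0.0026065) ≈ -51.68 dB
∠L = 0.00° − 74.89° = -74.89°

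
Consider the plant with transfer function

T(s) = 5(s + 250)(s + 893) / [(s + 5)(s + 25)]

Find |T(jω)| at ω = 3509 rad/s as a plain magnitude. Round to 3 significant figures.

5.17

At s = jω = j3509:
zero (s+250): 250 + j3509 → |·| = √(250²+3509²) = √12375581 ≈ 3517.9, ∠ = arctan(3509/250) ≈ 85.92°
zero (s+893): 893 + j3509 → |·| = √(893²+3509²) = √13110530 ≈ 3620.8, ∠ = arctan(3509/893) ≈ 75.72°
pole (s+5): 5 + j3509 → |·| = √(5²+3509²) = √12313106 ≈ 3509, ∠ = arctan(3509/5) ≈ 89.92°
pole (s+25): 25 + j3509 → |·| = √(25²+3509²) = √12313706 ≈ 3509.1, ∠ = arctan(3509/25) ≈ 89.59°
|T| = 5 · 1.2738e+07 / 1.2313e+07 ≈ 5.1726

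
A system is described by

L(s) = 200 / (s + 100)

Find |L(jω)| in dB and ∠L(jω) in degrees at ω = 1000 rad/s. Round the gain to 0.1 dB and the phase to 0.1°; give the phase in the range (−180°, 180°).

Substitute s = j1000:
Numerator: 200 = 200 + j0
Denominator: (j1000) + 100 = 100 + j1000
|N| = √(200² + 0²) ≈ 200, ∠N ≈ 0.00°
|D| = √(100² + 1000²) ≈ 1005, ∠D ≈ 84.29°
|L| = 200 / 1005 ≈ 0.199
Gain = 20 log₁₀(0.199) ≈ -14.02 dB
∠L = 0.00° − 84.29° = -84.29°

-14.0 dB, -84.3°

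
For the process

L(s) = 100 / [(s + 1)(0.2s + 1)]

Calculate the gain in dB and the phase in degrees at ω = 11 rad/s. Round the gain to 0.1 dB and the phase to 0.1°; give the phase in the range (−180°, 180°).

At ω = 11 rad/s:
pole (1 + j11·1) = 1 + j11 → |·| ≈ 11.045, ∠ ≈ 84.81°
pole (1 + j11·0.2) = 1 + j2.2 → |·| ≈ 2.4166, ∠ ≈ 65.56°
|L| = 100 · 1 / (11.045 · 2.4166) ≈ 3.7465
Gain = 20 log₁₀(3.7465) ≈ 11.47 dB
∠L = (0°) − (84.81° + 65.56°) = -150.37°

11.5 dB, -150.4°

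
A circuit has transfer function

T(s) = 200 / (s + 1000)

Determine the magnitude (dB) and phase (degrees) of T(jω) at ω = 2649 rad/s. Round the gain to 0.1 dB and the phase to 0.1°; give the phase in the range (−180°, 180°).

Substitute s = j2649:
Numerator: 200 = 200 + j0
Denominator: (j2649) + 1000 = 1000 + j2649
|N| = √(200² + 0²) ≈ 200, ∠N ≈ 0.00°
|D| = √(1000² + 2649²) ≈ 2831.5, ∠D ≈ 69.32°
|T| = 200 / 2831.5 ≈ 0.070634
Gain = 20 log₁₀(0.070634) ≈ -23.02 dB
∠T = 0.00° − 69.32° = -69.32°

-23.0 dB, -69.3°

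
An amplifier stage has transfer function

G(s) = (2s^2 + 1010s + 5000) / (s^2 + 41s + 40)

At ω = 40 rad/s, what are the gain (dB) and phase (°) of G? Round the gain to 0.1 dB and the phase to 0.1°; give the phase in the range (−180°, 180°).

Substitute s = j40:
Numerator: 2(j40)^2 + 1010(j40) + 5000 = 1800 + j40400
Denominator: (j40)^2 + 41(j40) + 40 = -1560 + j1640
|N| = √(1800² + 40400²) ≈ 40440, ∠N ≈ 87.45°
|D| = √(1560² + 1640²) ≈ 2263.4, ∠D ≈ 133.57°
|G| = 40440 / 2263.4 ≈ 17.867
Gain = 20 log₁₀(17.867) ≈ 25.04 dB
∠G = 87.45° − 133.57° = -46.12°

25.0 dB, -46.1°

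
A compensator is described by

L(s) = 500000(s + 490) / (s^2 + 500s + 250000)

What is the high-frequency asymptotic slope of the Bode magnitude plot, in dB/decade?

-20 dB/decade

Each pole contributes −20 dB/decade at high frequency; each zero contributes +20 dB/decade.
Net: 1 zero(s) − 2 pole(s) → -20 dB/decade.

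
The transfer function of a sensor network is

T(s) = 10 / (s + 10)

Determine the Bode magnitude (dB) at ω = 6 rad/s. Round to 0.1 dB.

-1.3 dB

Substitute s = j6:
Numerator: 10 = 10 + j0
Denominator: (j6) + 10 = 10 + j6
|N| = √(10² + 0²) ≈ 10, ∠N ≈ 0.00°
|D| = √(10² + 6²) ≈ 11.662, ∠D ≈ 30.96°
|T| = 10 / 11.662 ≈ 0.85749
Gain = 20 log₁₀(0.85749) ≈ -1.34 dB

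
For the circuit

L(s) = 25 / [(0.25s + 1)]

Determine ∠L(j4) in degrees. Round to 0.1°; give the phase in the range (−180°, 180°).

-45.0°

At ω = 4 rad/s:
pole (1 + j4·0.25) = 1 + j1 → |·| ≈ 1.4142, ∠ ≈ 45.00°
∠L = (0°) − (45.00°) = -45.00°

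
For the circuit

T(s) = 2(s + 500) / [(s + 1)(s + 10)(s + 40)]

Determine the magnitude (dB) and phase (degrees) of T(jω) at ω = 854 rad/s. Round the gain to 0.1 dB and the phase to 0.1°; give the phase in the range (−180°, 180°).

-110.0 dB, 153.1°

At s = jω = j854:
zero (s+500): 500 + j854 → |·| = √(500²+854²) = √979316 ≈ 989.6, ∠ = arctan(854/500) ≈ 59.65°
pole (s+1): 1 + j854 → |·| = √(1²+854²) = √729317 ≈ 854, ∠ = arctan(854/1) ≈ 89.93°
pole (s+10): 10 + j854 → |·| = √(10²+854²) = √729416 ≈ 854.06, ∠ = arctan(854/10) ≈ 89.33°
pole (s+40): 40 + j854 → |·| = √(40²+854²) = √730916 ≈ 854.94, ∠ = arctan(854/40) ≈ 87.32°
|T| = 2 · 989.6 / 6.2357e+08 ≈ 3.174e-06
Gain = 20 log₁₀(3.174e-06) ≈ -109.97 dB
∠T = 59.65° − 266.58° = -206.93° ≡ 153.07° (principal value)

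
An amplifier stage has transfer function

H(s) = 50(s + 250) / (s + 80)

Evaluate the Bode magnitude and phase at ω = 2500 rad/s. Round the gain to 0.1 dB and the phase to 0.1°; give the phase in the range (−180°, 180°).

34.0 dB, -3.9°

At s = jω = j2500:
zero (s+250): 250 + j2500 → |·| = √(250²+2500²) = √6312500 ≈ 2512.5, ∠ = arctan(2500/250) ≈ 84.29°
pole (s+80): 80 + j2500 → |·| = √(80²+2500²) = √6256400 ≈ 2501.3, ∠ = arctan(2500/80) ≈ 88.17°
|H| = 50 · 2512.5 / 2501.3 ≈ 50.224
Gain = 20 log₁₀(50.224) ≈ 34.02 dB
∠H = 84.29° − 88.17° = -3.88°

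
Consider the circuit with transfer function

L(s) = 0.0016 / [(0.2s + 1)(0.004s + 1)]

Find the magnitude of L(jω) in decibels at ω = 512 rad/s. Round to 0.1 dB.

At ω = 512 rad/s:
pole (1 + j512·0.2) = 1 + j102.4 → |·| ≈ 102.4, ∠ ≈ 89.44°
pole (1 + j512·0.004) = 1 + j2.048 → |·| ≈ 2.2791, ∠ ≈ 63.97°
|L| = 0.0016 · 1 / (102.4 · 2.2791) ≈ 6.8558e-06
Gain = 20 log₁₀(6.8558e-06) ≈ -103.28 dB

-103.3 dB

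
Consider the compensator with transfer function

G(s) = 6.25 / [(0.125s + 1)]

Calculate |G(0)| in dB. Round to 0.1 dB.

G(0) = 6.25 · 1 / 1 = 6.25
20 log₁₀(6.25) ≈ 15.92 dB

15.9 dB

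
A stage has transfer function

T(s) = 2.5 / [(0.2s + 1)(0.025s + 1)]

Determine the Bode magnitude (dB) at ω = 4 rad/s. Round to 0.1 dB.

5.8 dB

At ω = 4 rad/s:
pole (1 + j4·0.2) = 1 + j0.8 → |·| ≈ 1.2806, ∠ ≈ 38.66°
pole (1 + j4·0.025) = 1 + j0.1 → |·| ≈ 1.005, ∠ ≈ 5.71°
|T| = 2.5 · 1 / (1.2806 · 1.005) ≈ 1.9425
Gain = 20 log₁₀(1.9425) ≈ 5.77 dB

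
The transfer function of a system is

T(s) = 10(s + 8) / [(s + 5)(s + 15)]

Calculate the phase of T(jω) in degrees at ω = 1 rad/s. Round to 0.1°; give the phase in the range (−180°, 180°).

At s = jω = j1:
zero (s+8): 8 + j1 → |·| = √(8²+1²) = √65 ≈ 8.0623, ∠ = arctan(1/8) ≈ 7.13°
pole (s+5): 5 + j1 → |·| = √(5²+1²) = √26 ≈ 5.099, ∠ = arctan(1/5) ≈ 11.31°
pole (s+15): 15 + j1 → |·| = √(15²+1²) = √226 ≈ 15.033, ∠ = arctan(1/15) ≈ 3.81°
∠T = 7.13° − 15.12° = -7.99°

-8.0°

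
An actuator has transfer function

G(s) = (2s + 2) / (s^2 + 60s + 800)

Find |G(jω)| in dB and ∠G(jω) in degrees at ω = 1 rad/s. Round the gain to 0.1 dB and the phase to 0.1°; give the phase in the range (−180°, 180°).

Substitute s = j1:
Numerator: 2(j1) + 2 = 2 + j2
Denominator: (j1)^2 + 60(j1) + 800 = 799 + j60
|N| = √(2² + 2²) ≈ 2.8284, ∠N ≈ 45.00°
|D| = √(799² + 60²) ≈ 801.25, ∠D ≈ 4.29°
|G| = 2.8284 / 801.25 ≈ 0.00353
Gain = 20 log₁₀(0.00353) ≈ -49.04 dB
∠G = 45.00° − 4.29° = 40.71°

-49.0 dB, 40.7°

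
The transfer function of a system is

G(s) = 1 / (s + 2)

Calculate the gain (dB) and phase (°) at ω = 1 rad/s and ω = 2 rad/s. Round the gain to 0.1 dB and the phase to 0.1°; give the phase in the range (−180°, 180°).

At s = jω = j1:
pole (s+2): 2 + j1 → |·| = √(2²+1²) = √5 ≈ 2.2361, ∠ = arctan(1/2) ≈ 26.57°
|G| = 1 / 2.2361 ≈ 0.44721
Gain = 20 log₁₀(0.44721) ≈ -6.99 dB
∠G = 0.00° − 26.57° = -26.57°

At s = jω = j2:
pole (s+2): 2 + j2 → |·| = √(2²+2²) = √8 ≈ 2.8284, ∠ = arctan(2/2) ≈ 45.00°
|G| = 1 / 2.8284 ≈ 0.35356
Gain = 20 log₁₀(0.35356) ≈ -9.03 dB
∠G = 0.00° − 45.00° = -45.00°

ω = 1: -7.0 dB, -26.6°; ω = 2: -9.0 dB, -45.0°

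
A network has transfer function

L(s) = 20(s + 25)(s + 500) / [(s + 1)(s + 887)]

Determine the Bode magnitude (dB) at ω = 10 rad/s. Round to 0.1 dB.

29.6 dB

At s = jω = j10:
zero (s+25): 25 + j10 → |·| = √(25²+10²) = √725 ≈ 26.926, ∠ = arctan(10/25) ≈ 21.80°
zero (s+500): 500 + j10 → |·| = √(500²+10²) = √250100 ≈ 500.1, ∠ = arctan(10/500) ≈ 1.15°
pole (s+1): 1 + j10 → |·| = √(1²+10²) = √101 ≈ 10.05, ∠ = arctan(10/1) ≈ 84.29°
pole (s+887): 887 + j10 → |·| = √(887²+10²) = √786869 ≈ 887.06, ∠ = arctan(10/887) ≈ 0.65°
|L| = 20 · 13466 / 8915 ≈ 30.21
Gain = 20 log₁₀(30.21) ≈ 29.60 dB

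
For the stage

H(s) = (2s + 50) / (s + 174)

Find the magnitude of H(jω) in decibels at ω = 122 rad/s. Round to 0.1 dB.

Substitute s = j122:
Numerator: 2(j122) + 50 = 50 + j244
Denominator: (j122) + 174 = 174 + j122
|N| = √(50² + 244²) ≈ 249.07, ∠N ≈ 78.42°
|D| = √(174² + 122²) ≈ 212.51, ∠D ≈ 35.04°
|H| = 249.07 / 212.51 ≈ 1.172
Gain = 20 log₁₀(1.172) ≈ 1.38 dB

1.4 dB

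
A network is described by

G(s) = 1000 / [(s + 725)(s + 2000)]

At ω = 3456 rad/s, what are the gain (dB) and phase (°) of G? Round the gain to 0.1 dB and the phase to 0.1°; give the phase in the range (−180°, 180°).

-83.0 dB, -138.1°

At s = jω = j3456:
pole (s+725): 725 + j3456 → |·| = √(725²+3456²) = √12469561 ≈ 3531.2, ∠ = arctan(3456/725) ≈ 78.15°
pole (s+2000): 2000 + j3456 → |·| = √(2000²+3456²) = √15943936 ≈ 3993, ∠ = arctan(3456/2000) ≈ 59.94°
|G| = 1000 / 1.41e+07 ≈ 7.0922e-05
Gain = 20 log₁₀(7.0922e-05) ≈ -82.98 dB
∠G = 0.00° − 138.09° = -138.09°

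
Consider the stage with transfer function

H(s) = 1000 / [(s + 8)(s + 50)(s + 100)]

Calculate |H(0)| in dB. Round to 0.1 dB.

-32.0 dB

H(0) = 1000 / (8·50·100) = 0.025
20 log₁₀(0.025) ≈ -32.04 dB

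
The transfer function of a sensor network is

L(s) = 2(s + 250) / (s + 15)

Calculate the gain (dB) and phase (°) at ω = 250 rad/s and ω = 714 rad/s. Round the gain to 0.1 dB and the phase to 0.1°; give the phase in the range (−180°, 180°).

ω = 250: 9.0 dB, -41.6°; ω = 714: 6.5 dB, -18.1°

At s = jω = j250:
zero (s+250): 250 + j250 → |·| = √(250²+250²) = √125000 ≈ 353.55, ∠ = arctan(250/250) ≈ 45.00°
pole (s+15): 15 + j250 → |·| = √(15²+250²) = √62725 ≈ 250.45, ∠ = arctan(250/15) ≈ 86.57°
|L| = 2 · 353.55 / 250.45 ≈ 2.8233
Gain = 20 log₁₀(2.8233) ≈ 9.02 dB
∠L = 45.00° − 86.57° = -41.57°

At s = jω = j714:
zero (s+250): 250 + j714 → |·| = √(250²+714²) = √572296 ≈ 756.5, ∠ = arctan(714/250) ≈ 70.70°
pole (s+15): 15 + j714 → |·| = √(15²+714²) = √510021 ≈ 714.16, ∠ = arctan(714/15) ≈ 88.80°
|L| = 2 · 756.5 / 714.16 ≈ 2.1186
Gain = 20 log₁₀(2.1186) ≈ 6.52 dB
∠L = 70.70° − 88.80° = -18.10°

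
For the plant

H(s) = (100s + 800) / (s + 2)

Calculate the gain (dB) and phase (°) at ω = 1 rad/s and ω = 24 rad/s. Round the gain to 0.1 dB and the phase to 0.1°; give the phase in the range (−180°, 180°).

Substitute s = j1:
Numerator: 100(j1) + 800 = 800 + j100
Denominator: (j1) + 2 = 2 + j1
|N| = √(800² + 100²) ≈ 806.23, ∠N ≈ 7.13°
|D| = √(2² + 1²) ≈ 2.2361, ∠D ≈ 26.57°
|H| = 806.23 / 2.2361 ≈ 360.55
Gain = 20 log₁₀(360.55) ≈ 51.14 dB
∠H = 7.13° − 26.57° = -19.44°

Substitute s = j24:
Numerator: 100(j24) + 800 = 800 + j2400
Denominator: (j24) + 2 = 2 + j24
|N| = √(800² + 2400²) ≈ 2529.8, ∠N ≈ 71.57°
|D| = √(2² + 24²) ≈ 24.083, ∠D ≈ 85.24°
|H| = 2529.8 / 24.083 ≈ 105.05
Gain = 20 log₁₀(105.05) ≈ 40.43 dB
∠H = 71.57° − 85.24° = -13.67°

ω = 1: 51.1 dB, -19.4°; ω = 24: 40.4 dB, -13.7°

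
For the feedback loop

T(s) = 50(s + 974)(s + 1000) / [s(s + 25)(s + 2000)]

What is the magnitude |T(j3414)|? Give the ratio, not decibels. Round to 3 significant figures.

At s = jω = j3414:
zero (s+974): 974 + j3414 → |·| = √(974²+3414²) = √12604072 ≈ 3550.2, ∠ = arctan(3414/974) ≈ 74.08°
zero (s+1000): 1000 + j3414 → |·| = √(1000²+3414²) = √12655396 ≈ 3557.4, ∠ = arctan(3414/1000) ≈ 73.67°
pole (s+25): 25 + j3414 → |·| = √(25²+3414²) = √11656021 ≈ 3414.1, ∠ = arctan(3414/25) ≈ 89.58°
pole (s+2000): 2000 + j3414 → |·| = √(2000²+3414²) = √15655396 ≈ 3956.7, ∠ = arctan(3414/2000) ≈ 59.64°
pole at origin: |s| = 3414, ∠ = 90.00° (in denominator)
|T| = 50 · 1.2629e+07 / 4.6118e+10 ≈ 0.013692

0.0137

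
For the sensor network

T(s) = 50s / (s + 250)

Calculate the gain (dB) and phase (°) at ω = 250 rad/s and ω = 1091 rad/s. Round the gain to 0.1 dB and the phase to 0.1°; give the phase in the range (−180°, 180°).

At s = jω = j250:
zero at origin: s = j250 → |·| = 250, ∠ = 90.00°
pole (s+250): 250 + j250 → |·| = √(250²+250²) = √125000 ≈ 353.55, ∠ = arctan(250/250) ≈ 45.00°
|T| = 50 · 250 / 353.55 ≈ 35.356
Gain = 20 log₁₀(35.356) ≈ 30.97 dB
∠T = 90.00° − 45.00° = 45.00°

At s = jω = j1091:
zero at origin: s = j1091 → |·| = 1091, ∠ = 90.00°
pole (s+250): 250 + j1091 → |·| = √(250²+1091²) = √1252781 ≈ 1119.3, ∠ = arctan(1091/250) ≈ 77.09°
|T| = 50 · 1091 / 1119.3 ≈ 48.736
Gain = 20 log₁₀(48.736) ≈ 33.76 dB
∠T = 90.00° − 77.09° = 12.91°

ω = 250: 31.0 dB, 45.0°; ω = 1091: 33.8 dB, 12.9°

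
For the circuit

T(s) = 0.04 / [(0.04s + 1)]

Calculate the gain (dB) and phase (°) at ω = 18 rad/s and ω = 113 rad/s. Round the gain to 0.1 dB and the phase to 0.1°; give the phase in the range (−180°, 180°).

ω = 18: -29.8 dB, -35.8°; ω = 113: -41.3 dB, -77.5°

At ω = 18 rad/s:
pole (1 + j18·0.04) = 1 + j0.72 → |·| ≈ 1.2322, ∠ ≈ 35.75°
|T| = 0.04 · 1 / (1.2322) ≈ 0.032462
Gain = 20 log₁₀(0.032462) ≈ -29.77 dB
∠T = (0°) − (35.75°) = -35.75°

At ω = 113 rad/s:
pole (1 + j113·0.04) = 1 + j4.52 → |·| ≈ 4.6293, ∠ ≈ 77.52°
|T| = 0.04 · 1 / (4.6293) ≈ 0.0086406
Gain = 20 log₁₀(0.0086406) ≈ -41.27 dB
∠T = (0°) − (77.52°) = -77.52°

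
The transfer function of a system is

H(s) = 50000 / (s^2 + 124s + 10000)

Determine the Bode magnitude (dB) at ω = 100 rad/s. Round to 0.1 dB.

At s = jω = j100:
quadratic: (j100)² + 124·j100 + 10000 = 0 + j12400 → |·| ≈ 12400, ∠ ≈ 90.00°
|H| = 50000 / 12400 ≈ 4.0323
Gain = 20 log₁₀(4.0323) ≈ 12.11 dB

12.1 dB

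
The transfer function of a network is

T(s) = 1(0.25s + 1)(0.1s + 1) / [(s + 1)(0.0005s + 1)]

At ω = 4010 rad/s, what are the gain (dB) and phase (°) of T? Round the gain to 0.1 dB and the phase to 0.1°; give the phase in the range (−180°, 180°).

33.0 dB, 26.3°

At ω = 4010 rad/s:
zero (1 + j4010·0.25) = 1 + j1002.5 → |·| ≈ 1002.5, ∠ ≈ 89.94°
zero (1 + j4010·0.1) = 1 + j401 → |·| ≈ 401, ∠ ≈ 89.86°
pole (1 + j4010·1) = 1 + j4010 → |·| ≈ 4010, ∠ ≈ 89.99°
pole (1 + j4010·0.0005) = 1 + j2.005 → |·| ≈ 2.2405, ∠ ≈ 63.49°
|T| = 1 · 1002.5 · 401 / (4010 · 2.2405) ≈ 44.744
Gain = 20 log₁₀(44.744) ≈ 33.01 dB
∠T = (89.94° + 89.86°) − (89.99° + 63.49°) = 26.32°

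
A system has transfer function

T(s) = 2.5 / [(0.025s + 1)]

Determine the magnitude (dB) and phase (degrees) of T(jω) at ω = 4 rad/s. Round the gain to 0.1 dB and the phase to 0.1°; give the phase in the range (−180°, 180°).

At ω = 4 rad/s:
pole (1 + j4·0.025) = 1 + j0.1 → |·| ≈ 1.005, ∠ ≈ 5.71°
|T| = 2.5 · 1 / (1.005) ≈ 2.4876
Gain = 20 log₁₀(2.4876) ≈ 7.92 dB
∠T = (0°) − (5.71°) = -5.71°

7.9 dB, -5.7°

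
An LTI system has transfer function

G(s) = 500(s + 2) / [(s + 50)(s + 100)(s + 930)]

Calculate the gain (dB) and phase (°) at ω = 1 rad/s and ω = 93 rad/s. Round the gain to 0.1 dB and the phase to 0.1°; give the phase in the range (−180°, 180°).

ω = 1: -72.4 dB, 24.8°; ω = 93: -49.2 dB, -21.6°

At s = jω = j1:
zero (s+2): 2 + j1 → |·| = √(2²+1²) = √5 ≈ 2.2361, ∠ = arctan(1/2) ≈ 26.57°
pole (s+50): 50 + j1 → |·| = √(50²+1²) = √2501 ≈ 50.01, ∠ = arctan(1/50) ≈ 1.15°
pole (s+100): 100 + j1 → |·| = √(100²+1²) = √10001 ≈ 100, ∠ = arctan(1/100) ≈ 0.57°
pole (s+930): 930 + j1 → |·| = √(930²+1²) = √864901 ≈ 930, ∠ = arctan(1/930) ≈ 0.06°
|G| = 500 · 2.2361 / 4.6509e+06 ≈ 0.00024039
Gain = 20 log₁₀(0.00024039) ≈ -72.38 dB
∠G = 26.57° − 1.78° = 24.79°

At s = jω = j93:
zero (s+2): 2 + j93 → |·| = √(2²+93²) = √8653 ≈ 93.022, ∠ = arctan(93/2) ≈ 88.77°
pole (s+50): 50 + j93 → |·| = √(50²+93²) = √11149 ≈ 105.59, ∠ = arctan(93/50) ≈ 61.74°
pole (s+100): 100 + j93 → |·| = √(100²+93²) = √18649 ≈ 136.56, ∠ = arctan(93/100) ≈ 42.92°
pole (s+930): 930 + j93 → |·| = √(930²+93²) = √873549 ≈ 934.64, ∠ = arctan(93/930) ≈ 5.71°
|G| = 500 · 93.022 / 1.3477e+07 ≈ 0.0034511
Gain = 20 log₁₀(0.0034511) ≈ -49.24 dB
∠G = 88.77° − 110.37° = -21.60°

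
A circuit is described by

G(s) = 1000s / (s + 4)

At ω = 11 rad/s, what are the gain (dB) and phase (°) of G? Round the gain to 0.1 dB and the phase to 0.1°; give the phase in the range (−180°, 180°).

59.5 dB, 20.0°

At s = jω = j11:
zero at origin: s = j11 → |·| = 11, ∠ = 90.00°
pole (s+4): 4 + j11 → |·| = √(4²+11²) = √137 ≈ 11.705, ∠ = arctan(11/4) ≈ 70.02°
|G| = 1000 · 11 / 11.705 ≈ 939.77
Gain = 20 log₁₀(939.77) ≈ 59.46 dB
∠G = 90.00° − 70.02° = 19.98°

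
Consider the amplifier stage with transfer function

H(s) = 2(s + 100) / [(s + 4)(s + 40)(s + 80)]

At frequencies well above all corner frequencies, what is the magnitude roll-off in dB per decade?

Each pole contributes −20 dB/decade at high frequency; each zero contributes +20 dB/decade.
Net: 1 zero(s) − 3 pole(s) → -40 dB/decade.

-40 dB/decade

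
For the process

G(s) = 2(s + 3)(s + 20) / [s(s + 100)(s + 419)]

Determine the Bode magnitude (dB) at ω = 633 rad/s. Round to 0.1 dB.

-51.7 dB

At s = jω = j633:
zero (s+3): 3 + j633 → |·| = √(3²+633²) = √400698 ≈ 633.01, ∠ = arctan(633/3) ≈ 89.73°
zero (s+20): 20 + j633 → |·| = √(20²+633²) = √401089 ≈ 633.32, ∠ = arctan(633/20) ≈ 88.19°
pole (s+100): 100 + j633 → |·| = √(100²+633²) = √410689 ≈ 640.85, ∠ = arctan(633/100) ≈ 81.02°
pole (s+419): 419 + j633 → |·| = √(419²+633²) = √576250 ≈ 759.11, ∠ = arctan(633/419) ≈ 56.50°
pole at origin: |s| = 633, ∠ = 90.00° (in denominator)
|G| = 2 · 4.009e+05 / 3.0794e+08 ≈ 0.0026038
Gain = 20 log₁₀(0.0026038) ≈ -51.69 dB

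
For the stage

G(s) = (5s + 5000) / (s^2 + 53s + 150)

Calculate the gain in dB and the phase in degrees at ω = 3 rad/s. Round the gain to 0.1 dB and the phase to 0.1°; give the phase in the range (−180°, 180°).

27.4 dB, -48.3°

Substitute s = j3:
Numerator: 5(j3) + 5000 = 5000 + j15
Denominator: (j3)^2 + 53(j3) + 150 = 141 + j159
|N| = √(5000² + 15²) ≈ 5000, ∠N ≈ 0.17°
|D| = √(141² + 159²) ≈ 212.51, ∠D ≈ 48.43°
|G| = 5000 / 212.51 ≈ 23.528
Gain = 20 log₁₀(23.528) ≈ 27.43 dB
∠G = 0.17° − 48.43° = -48.26°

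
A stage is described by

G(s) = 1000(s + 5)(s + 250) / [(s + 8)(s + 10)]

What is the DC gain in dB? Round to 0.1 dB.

G(0) = 1000·5·250 / (8·10) = 15625
20 log₁₀(15625) ≈ 83.88 dB

83.9 dB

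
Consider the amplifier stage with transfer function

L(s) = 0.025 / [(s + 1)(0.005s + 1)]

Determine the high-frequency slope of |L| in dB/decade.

-40 dB/decade

Each pole contributes −20 dB/decade at high frequency; each zero contributes +20 dB/decade.
Net: 0 zero(s) − 2 pole(s) → -40 dB/decade.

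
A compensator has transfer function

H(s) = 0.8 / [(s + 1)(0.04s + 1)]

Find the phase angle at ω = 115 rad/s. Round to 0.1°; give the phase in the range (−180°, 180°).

At ω = 115 rad/s:
pole (1 + j115·1) = 1 + j115 → |·| ≈ 115, ∠ ≈ 89.50°
pole (1 + j115·0.04) = 1 + j4.6 → |·| ≈ 4.7074, ∠ ≈ 77.74°
∠H = (0°) − (89.50° + 77.74°) = -167.24°

-167.2°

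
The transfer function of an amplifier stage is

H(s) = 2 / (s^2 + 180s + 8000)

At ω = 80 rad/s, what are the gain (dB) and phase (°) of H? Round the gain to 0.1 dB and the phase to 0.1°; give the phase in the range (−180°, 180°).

-77.2 dB, -83.7°

Substitute s = j80:
Numerator: 2 = 2 + j0
Denominator: (j80)^2 + 180(j80) + 8000 = 1600 + j14400
|N| = √(2² + 0²) ≈ 2, ∠N ≈ 0.00°
|D| = √(1600² + 14400²) ≈ 14489, ∠D ≈ 83.66°
|H| = 2 / 14489 ≈ 0.00013804
Gain = 20 log₁₀(0.00013804) ≈ -77.20 dB
∠H = 0.00° − 83.66° = -83.66°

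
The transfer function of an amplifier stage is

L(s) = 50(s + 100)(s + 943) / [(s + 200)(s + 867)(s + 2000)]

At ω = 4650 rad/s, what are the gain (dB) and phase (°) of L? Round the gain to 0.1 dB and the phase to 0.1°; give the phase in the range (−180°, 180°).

At s = jω = j4650:
zero (s+100): 100 + j4650 → |·| = √(100²+4650²) = √21632500 ≈ 4651.1, ∠ = arctan(4650/100) ≈ 88.77°
zero (s+943): 943 + j4650 → |·| = √(943²+4650²) = √22511749 ≈ 4744.7, ∠ = arctan(4650/943) ≈ 78.54°
pole (s+200): 200 + j4650 → |·| = √(200²+4650²) = √21662500 ≈ 4654.3, ∠ = arctan(4650/200) ≈ 87.54°
pole (s+867): 867 + j4650 → |·| = √(867²+4650²) = √22374189 ≈ 4730.1, ∠ = arctan(4650/867) ≈ 79.44°
pole (s+2000): 2000 + j4650 → |·| = √(2000²+4650²) = √25622500 ≈ 5061.9, ∠ = arctan(4650/2000) ≈ 66.73°
|L| = 50 · 2.2068e+07 / 1.1144e+11 ≈ 0.0099013
Gain = 20 log₁₀(0.0099013) ≈ -40.09 dB
∠L = 167.31° − 233.71° = -66.40°

-40.1 dB, -66.4°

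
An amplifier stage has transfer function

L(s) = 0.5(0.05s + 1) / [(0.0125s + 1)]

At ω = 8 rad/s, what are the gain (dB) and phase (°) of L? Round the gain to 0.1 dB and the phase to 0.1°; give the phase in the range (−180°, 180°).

-5.4 dB, 16.1°

At ω = 8 rad/s:
zero (1 + j8·0.05) = 1 + j0.4 → |·| ≈ 1.077, ∠ ≈ 21.80°
pole (1 + j8·0.0125) = 1 + j0.1 → |·| ≈ 1.005, ∠ ≈ 5.71°
|L| = 0.5 · 1.077 / (1.005) ≈ 0.53582
Gain = 20 log₁₀(0.53582) ≈ -5.42 dB
∠L = (21.80°) − (5.71°) = 16.09°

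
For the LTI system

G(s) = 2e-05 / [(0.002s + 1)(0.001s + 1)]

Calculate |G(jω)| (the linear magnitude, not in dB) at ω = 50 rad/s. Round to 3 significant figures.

1.99e-05

At ω = 50 rad/s:
pole (1 + j50·0.002) = 1 + j0.1 → |·| ≈ 1.005, ∠ ≈ 5.71°
pole (1 + j50·0.001) = 1 + j0.05 → |·| ≈ 1.0012, ∠ ≈ 2.86°
|G| = 2e-05 · 1 / (1.005 · 1.0012) ≈ 1.9877e-05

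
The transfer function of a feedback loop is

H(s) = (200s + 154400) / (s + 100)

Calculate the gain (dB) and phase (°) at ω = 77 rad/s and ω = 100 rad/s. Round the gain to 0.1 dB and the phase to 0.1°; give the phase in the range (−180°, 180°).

Substitute s = j77:
Numerator: 200(j77) + 154400 = 154400 + j15400
Denominator: (j77) + 100 = 100 + j77
|N| = √(154400² + 15400²) ≈ 1.5517e+05, ∠N ≈ 5.70°
|D| = √(100² + 77²) ≈ 126.21, ∠D ≈ 37.60°
|H| = 1.5517e+05 / 126.21 ≈ 1229.5
Gain = 20 log₁₀(1229.5) ≈ 61.79 dB
∠H = 5.70° − 37.60° = -31.90°

Substitute s = j100:
Numerator: 200(j100) + 154400 = 154400 + j20000
Denominator: (j100) + 100 = 100 + j100
|N| = √(154400² + 20000²) ≈ 1.5569e+05, ∠N ≈ 7.38°
|D| = √(100² + 100²) ≈ 141.42, ∠D ≈ 45.00°
|H| = 1.5569e+05 / 141.42 ≈ 1100.9
Gain = 20 log₁₀(1100.9) ≈ 60.83 dB
∠H = 7.38° − 45.00° = -37.62°

ω = 77: 61.8 dB, -31.9°; ω = 100: 60.8 dB, -37.6°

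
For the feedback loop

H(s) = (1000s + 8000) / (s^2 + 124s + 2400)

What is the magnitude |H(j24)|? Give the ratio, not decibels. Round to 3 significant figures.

Substitute s = j24:
Numerator: 1000(j24) + 8000 = 8000 + j24000
Denominator: (j24)^2 + 124(j24) + 2400 = 1824 + j2976
|N| = √(8000² + 24000²) ≈ 25298, ∠N ≈ 71.57°
|D| = √(1824² + 2976²) ≈ 3490.5, ∠D ≈ 58.50°
|H| = 25298 / 3490.5 ≈ 7.2477

7.25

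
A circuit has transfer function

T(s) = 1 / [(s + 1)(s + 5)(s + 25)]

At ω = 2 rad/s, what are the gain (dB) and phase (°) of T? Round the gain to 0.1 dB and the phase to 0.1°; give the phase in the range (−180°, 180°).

-49.6 dB, -89.8°

At s = jω = j2:
pole (s+1): 1 + j2 → |·| = √(1²+2²) = √5 ≈ 2.2361, ∠ = arctan(2/1) ≈ 63.43°
pole (s+5): 5 + j2 → |·| = √(5²+2²) = √29 ≈ 5.3852, ∠ = arctan(2/5) ≈ 21.80°
pole (s+25): 25 + j2 → |·| = √(25²+2²) = √629 ≈ 25.08, ∠ = arctan(2/25) ≈ 4.57°
|T| = 1 / 302.01 ≈ 0.0033111
Gain = 20 log₁₀(0.0033111) ≈ -49.60 dB
∠T = 0.00° − 89.80° = -89.80°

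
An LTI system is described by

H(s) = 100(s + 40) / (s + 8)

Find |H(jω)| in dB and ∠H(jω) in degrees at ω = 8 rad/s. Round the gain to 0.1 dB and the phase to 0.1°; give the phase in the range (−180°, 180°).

At s = jω = j8:
zero (s+40): 40 + j8 → |·| = √(40²+8²) = √1664 ≈ 40.792, ∠ = arctan(8/40) ≈ 11.31°
pole (s+8): 8 + j8 → |·| = √(8²+8²) = √128 ≈ 11.314, ∠ = arctan(8/8) ≈ 45.00°
|H| = 100 · 40.792 / 11.314 ≈ 360.54
Gain = 20 log₁₀(360.54) ≈ 51.14 dB
∠H = 11.31° − 45.00° = -33.69°

51.1 dB, -33.7°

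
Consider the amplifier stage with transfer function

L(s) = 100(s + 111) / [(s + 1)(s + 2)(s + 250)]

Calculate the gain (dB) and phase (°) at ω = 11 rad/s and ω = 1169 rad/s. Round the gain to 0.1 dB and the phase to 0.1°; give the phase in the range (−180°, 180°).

At s = jω = j11:
zero (s+111): 111 + j11 → |·| = √(111²+11²) = √12442 ≈ 111.54, ∠ = arctan(11/111) ≈ 5.66°
pole (s+1): 1 + j11 → |·| = √(1²+11²) = √122 ≈ 11.045, ∠ = arctan(11/1) ≈ 84.81°
pole (s+2): 2 + j11 → |·| = √(2²+11²) = √125 ≈ 11.18, ∠ = arctan(11/2) ≈ 79.70°
pole (s+250): 250 + j11 → |·| = √(250²+11²) = √62621 ≈ 250.24, ∠ = arctan(11/250) ≈ 2.52°
|L| = 100 · 111.54 / 30900 ≈ 0.36097
Gain = 20 log₁₀(0.36097) ≈ -8.85 dB
∠L = 5.66° − 167.03° = -161.37°

At s = jω = j1169:
zero (s+111): 111 + j1169 → |·| = √(111²+1169²) = √1378882 ≈ 1174.3, ∠ = arctan(1169/111) ≈ 84.58°
pole (s+1): 1 + j1169 → |·| = √(1²+1169²) = √1366562 ≈ 1169, ∠ = arctan(1169/1) ≈ 89.95°
pole (s+2): 2 + j1169 → |·| = √(2²+1169²) = √1366565 ≈ 1169, ∠ = arctan(1169/2) ≈ 89.90°
pole (s+250): 250 + j1169 → |·| = √(250²+1169²) = √1429061 ≈ 1195.4, ∠ = arctan(1169/250) ≈ 77.93°
|L| = 100 · 1174.3 / 1.6336e+09 ≈ 7.1884e-05
Gain = 20 log₁₀(7.1884e-05) ≈ -82.87 dB
∠L = 84.58° − 257.78° = -173.20°

ω = 11: -8.9 dB, -161.4°; ω = 1169: -82.9 dB, -173.2°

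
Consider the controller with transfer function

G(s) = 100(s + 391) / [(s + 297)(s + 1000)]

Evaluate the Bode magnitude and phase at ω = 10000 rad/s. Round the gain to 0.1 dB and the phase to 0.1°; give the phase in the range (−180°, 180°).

-40.0 dB, -84.8°

At s = jω = j10000:
zero (s+391): 391 + j10000 → |·| = √(391²+10000²) = √100152881 ≈ 10008, ∠ = arctan(10000/391) ≈ 87.76°
pole (s+297): 297 + j10000 → |·| = √(297²+10000²) = √100088209 ≈ 10004, ∠ = arctan(10000/297) ≈ 88.30°
pole (s+1000): 1000 + j10000 → |·| = √(1000²+10000²) = √101000000 ≈ 10050, ∠ = arctan(10000/1000) ≈ 84.29°
|G| = 100 · 10008 / 1.0054e+08 ≈ 0.0099542
Gain = 20 log₁₀(0.0099542) ≈ -40.04 dB
∠G = 87.76° − 172.59° = -84.83°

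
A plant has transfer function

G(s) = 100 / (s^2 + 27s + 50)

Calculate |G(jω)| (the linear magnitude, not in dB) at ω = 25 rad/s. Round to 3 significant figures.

0.113

Substitute s = j25:
Numerator: 100 = 100 + j0
Denominator: (j25)^2 + 27(j25) + 50 = -575 + j675
|N| = √(100² + 0²) ≈ 100, ∠N ≈ 0.00°
|D| = √(575² + 675²) ≈ 886.71, ∠D ≈ 130.43°
|G| = 100 / 886.71 ≈ 0.11278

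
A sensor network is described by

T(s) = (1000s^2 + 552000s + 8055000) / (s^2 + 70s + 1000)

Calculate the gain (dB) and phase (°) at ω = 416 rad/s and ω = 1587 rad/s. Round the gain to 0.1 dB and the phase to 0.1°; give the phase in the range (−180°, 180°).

Substitute s = j416:
Numerator: 1000(j416)^2 + 552000(j416) + 8055000 = -165001000 + j229632000
Denominator: (j416)^2 + 70(j416) + 1000 = -172056 + j29120
|N| = √(165001000² + 229632000²) ≈ 2.8277e+08, ∠N ≈ 125.70°
|D| = √(172056² + 29120²) ≈ 1.745e+05, ∠D ≈ 170.39°
|T| = 2.8277e+08 / 1.745e+05 ≈ 1620.5
Gain = 20 log₁₀(1620.5) ≈ 64.19 dB
∠T = 125.70° − 170.39° = -44.69°

Substitute s = j1587:
Numerator: 1000(j1587)^2 + 552000(j1587) + 8055000 = -2510514000 + j876024000
Denominator: (j1587)^2 + 70(j1587) + 1000 = -2517569 + j111090
|N| = √(2510514000² + 876024000²) ≈ 2.659e+09, ∠N ≈ 160.76°
|D| = √(2517569² + 111090²) ≈ 2.52e+06, ∠D ≈ 177.47°
|T| = 2.659e+09 / 2.52e+06 ≈ 1055.2
Gain = 20 log₁₀(1055.2) ≈ 60.47 dB
∠T = 160.76° − 177.47° = -16.71°

ω = 416: 64.2 dB, -44.7°; ω = 1587: 60.5 dB, -16.7°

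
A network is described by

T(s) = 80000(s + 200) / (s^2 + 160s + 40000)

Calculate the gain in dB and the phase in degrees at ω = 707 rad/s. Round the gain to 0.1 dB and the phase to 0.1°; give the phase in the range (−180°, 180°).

41.9 dB, -92.0°

At s = jω = j707:
zero (s+200): 200 + j707 → |·| = √(200²+707²) = √539849 ≈ 734.74, ∠ = arctan(707/200) ≈ 74.20°
quadratic: (j707)² + 160·j707 + 40000 = -459849 + j113120 → |·| ≈ 4.7356e+05, ∠ ≈ 166.18°
|T| = 80000 · 734.74 / 4.7356e+05 ≈ 124.12
Gain = 20 log₁₀(124.12) ≈ 41.88 dB
∠T = 74.20° − 166.18° = -91.98°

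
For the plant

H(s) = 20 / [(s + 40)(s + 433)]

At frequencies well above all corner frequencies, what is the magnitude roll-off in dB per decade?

-40 dB/decade

Each pole contributes −20 dB/decade at high frequency; each zero contributes +20 dB/decade.
Net: 0 zero(s) − 2 pole(s) → -40 dB/decade.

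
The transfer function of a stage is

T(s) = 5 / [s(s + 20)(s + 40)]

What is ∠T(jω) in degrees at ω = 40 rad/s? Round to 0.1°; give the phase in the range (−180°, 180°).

161.6°

At s = jω = j40:
pole (s+20): 20 + j40 → |·| = √(20²+40²) = √2000 ≈ 44.721, ∠ = arctan(40/20) ≈ 63.43°
pole (s+40): 40 + j40 → |·| = √(40²+40²) = √3200 ≈ 56.569, ∠ = arctan(40/40) ≈ 45.00°
pole at origin: |s| = 40, ∠ = 90.00° (in denominator)
∠T = 0.00° − 198.43° = -198.43° ≡ 161.57° (principal value)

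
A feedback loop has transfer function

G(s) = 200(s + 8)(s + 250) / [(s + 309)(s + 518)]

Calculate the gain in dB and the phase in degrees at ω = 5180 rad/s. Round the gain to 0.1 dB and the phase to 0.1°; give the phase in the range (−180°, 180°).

At s = jω = j5180:
zero (s+8): 8 + j5180 → |·| = √(8²+5180²) = √26832464 ≈ 5180, ∠ = arctan(5180/8) ≈ 89.91°
zero (s+250): 250 + j5180 → |·| = √(250²+5180²) = √26894900 ≈ 5186, ∠ = arctan(5180/250) ≈ 87.24°
pole (s+309): 309 + j5180 → |·| = √(309²+5180²) = √26927881 ≈ 5189.2, ∠ = arctan(5180/309) ≈ 86.59°
pole (s+518): 518 + j5180 → |·| = √(518²+5180²) = √27100724 ≈ 5205.8, ∠ = arctan(5180/518) ≈ 84.29°
|G| = 200 · 2.6863e+07 / 2.7014e+07 ≈ 198.88
Gain = 20 log₁₀(198.88) ≈ 45.97 dB
∠G = 177.15° − 170.88° = 6.27°

46.0 dB, 6.3°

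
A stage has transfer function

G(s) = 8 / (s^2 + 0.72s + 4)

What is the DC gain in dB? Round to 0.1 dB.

6.0 dB

G(0) = 8 / 4 = 2
20 log₁₀(2) ≈ 6.02 dB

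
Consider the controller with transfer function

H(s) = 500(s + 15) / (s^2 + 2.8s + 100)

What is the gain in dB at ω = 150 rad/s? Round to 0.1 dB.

10.5 dB

At s = jω = j150:
zero (s+15): 15 + j150 → |·| = √(15²+150²) = √22725 ≈ 150.75, ∠ = arctan(150/15) ≈ 84.29°
quadratic: (j150)² + 2.8·j150 + 100 = -22400 + j420 → |·| ≈ 22404, ∠ ≈ 178.93°
|H| = 500 · 150.75 / 22404 ≈ 3.3644
Gain = 20 log₁₀(3.3644) ≈ 10.54 dB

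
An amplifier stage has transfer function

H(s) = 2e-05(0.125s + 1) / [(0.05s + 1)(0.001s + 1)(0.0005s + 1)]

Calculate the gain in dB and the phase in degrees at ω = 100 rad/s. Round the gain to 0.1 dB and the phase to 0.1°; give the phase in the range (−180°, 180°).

At ω = 100 rad/s:
zero (1 + j100·0.125) = 1 + j12.5 → |·| ≈ 12.54, ∠ ≈ 85.43°
pole (1 + j100·0.05) = 1 + j5 → |·| ≈ 5.099, ∠ ≈ 78.69°
pole (1 + j100·0.001) = 1 + j0.1 → |·| ≈ 1.005, ∠ ≈ 5.71°
pole (1 + j100·0.0005) = 1 + j0.05 → |·| ≈ 1.0012, ∠ ≈ 2.86°
|H| = 2e-05 · 12.54 / (5.099 · 1.005 · 1.0012) ≈ 4.8883e-05
Gain = 20 log₁₀(4.8883e-05) ≈ -86.22 dB
∠H = (85.43°) − (78.69° + 5.71° + 2.86°) = -1.83°

-86.2 dB, -1.8°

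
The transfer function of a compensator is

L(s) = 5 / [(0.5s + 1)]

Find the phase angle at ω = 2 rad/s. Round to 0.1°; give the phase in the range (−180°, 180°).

-45.0°

At ω = 2 rad/s:
pole (1 + j2·0.5) = 1 + j1 → |·| ≈ 1.4142, ∠ ≈ 45.00°
∠L = (0°) − (45.00°) = -45.00°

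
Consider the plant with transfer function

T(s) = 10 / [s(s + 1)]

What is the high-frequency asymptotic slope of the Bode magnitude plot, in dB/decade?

-40 dB/decade

Each pole contributes −20 dB/decade at high frequency; each zero contributes +20 dB/decade.
Net: 0 zero(s) − 2 pole(s) → -40 dB/decade.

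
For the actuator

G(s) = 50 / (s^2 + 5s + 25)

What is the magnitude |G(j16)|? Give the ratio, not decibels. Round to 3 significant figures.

0.205

At s = jω = j16:
quadratic: (j16)² + 5·j16 + 25 = -231 + j80 → |·| ≈ 244.46, ∠ ≈ 160.90°
|G| = 50 / 244.46 ≈ 0.20453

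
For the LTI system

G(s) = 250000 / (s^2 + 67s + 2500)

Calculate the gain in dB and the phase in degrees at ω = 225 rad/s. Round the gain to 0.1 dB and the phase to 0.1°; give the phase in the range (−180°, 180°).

At s = jω = j225:
quadratic: (j225)² + 67·j225 + 2500 = -48125 + j15075 → |·| ≈ 50431, ∠ ≈ 162.61°
|G| = 250000 / 50431 ≈ 4.9573
Gain = 20 log₁₀(4.9573) ≈ 13.90 dB
∠G = 0.00° − 162.61° = -162.61°

13.9 dB, -162.6°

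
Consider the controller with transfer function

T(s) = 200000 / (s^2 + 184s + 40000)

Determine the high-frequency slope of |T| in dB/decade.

Each pole contributes −20 dB/decade at high frequency; each zero contributes +20 dB/decade.
Net: 0 zero(s) − 2 pole(s) → -40 dB/decade.

-40 dB/decade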